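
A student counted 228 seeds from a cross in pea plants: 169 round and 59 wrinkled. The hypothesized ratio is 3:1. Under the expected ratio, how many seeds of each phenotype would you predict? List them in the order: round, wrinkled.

171, 57

Total ratio parts = 4. Expected numbers out of 228:
  round: 228 × 3/4 = 171
  wrinkled: 228 × 1/4 = 57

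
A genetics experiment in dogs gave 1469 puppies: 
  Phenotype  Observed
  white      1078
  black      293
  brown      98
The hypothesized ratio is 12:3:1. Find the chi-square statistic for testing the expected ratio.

Expected counts for N = 1469 under a 12:3:1 ratio (total parts = 16):
  white: 1469 × 12/16 = 1101.75
  black: 1469 × 3/16 = 275.4375
  brown: 1469 × 1/16 = 91.8125
χ² = Σ (O − E)² / E
  white: (1078 − 1101.75)² / 1101.75 = 0.5120
  black: (293 − 275.4375)² / 275.4375 = 1.1198
  brown: (98 − 91.8125)² / 91.8125 = 0.4170
χ² = 0.5120 + 1.1198 + 0.4170 = 2.0488 ≈ 2.049

2.049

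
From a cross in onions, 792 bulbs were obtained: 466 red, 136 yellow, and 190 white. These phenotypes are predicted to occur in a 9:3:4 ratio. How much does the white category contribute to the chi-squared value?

The 9:3:4 ratio has 16 parts, so with N = 792 the expected counts are:
  red: 792 × 9/16 = 445.5
  yellow: 792 × 3/16 = 148.5
  white: 792 × 4/16 = 198
Contribution of white: (190 − 198)² / 198 = 0.3232

0.323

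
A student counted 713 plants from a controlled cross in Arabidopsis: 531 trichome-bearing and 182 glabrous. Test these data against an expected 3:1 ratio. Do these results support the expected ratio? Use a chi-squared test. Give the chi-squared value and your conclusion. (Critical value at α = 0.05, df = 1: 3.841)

0.105; consistent

Total ratio parts = 4. Expected numbers out of 713:
  trichome-bearing: 713 × 3/4 = 534.75
  glabrous: 713 × 1/4 = 178.25
χ² = Σ (O − E)² / E
  trichome-bearing: (531 − 534.75)² / 534.75 = 0.0263
  glabrous: (182 − 178.25)² / 178.25 = 0.0789
χ² = 0.0263 + 0.0789 = 0.1052 ≈ 0.105
Degrees of freedom = 2 − 1 = 1; critical value at α = 0.05 is 3.841.
Since 0.105 < 3.841, we fail to reject the null hypothesis — the data are consistent with the 3:1 ratio.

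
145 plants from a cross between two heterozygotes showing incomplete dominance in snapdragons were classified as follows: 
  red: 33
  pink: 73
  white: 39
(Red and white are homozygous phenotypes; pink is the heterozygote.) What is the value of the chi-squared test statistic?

With incomplete dominance, a heterozygote × heterozygote cross gives a 1:2:1 phenotypic ratio.
Expected counts for N = 145 under a 1:2:1 ratio (total parts = 4):
  red: 145 × 1/4 = 36.25
  pink: 145 × 2/4 = 72.5
  white: 145 × 1/4 = 36.25
χ² = Σ (O − E)² / E
  red: (33 − 36.25)² / 36.25 = 0.2914
  pink: (73 − 72.5)² / 72.5 = 0.0034
  white: (39 − 36.25)² / 36.25 = 0.2086
χ² = 0.2914 + 0.0034 + 0.2086 = 0.5034 ≈ 0.503

0.503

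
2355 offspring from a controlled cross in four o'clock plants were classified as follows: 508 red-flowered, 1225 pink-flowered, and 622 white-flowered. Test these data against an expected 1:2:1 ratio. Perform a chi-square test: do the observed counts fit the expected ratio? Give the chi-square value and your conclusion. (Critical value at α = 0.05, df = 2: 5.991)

The 1:2:1 ratio has 4 parts, so with N = 2355 the expected counts are:
  red-flowered: 2355 × 1/4 = 588.75
  pink-flowered: 2355 × 2/4 = 1177.5
  white-flowered: 2355 × 1/4 = 588.75
χ² = Σ (O − E)² / E
  red-flowered: (508 − 588.75)² / 588.75 = 11.0753
  pink-flowered: (1225 − 1177.5)² / 1177.5 = 1.9161
  white-flowered: (622 − 588.75)² / 588.75 = 1.8778
χ² = 11.0753 + 1.9161 + 1.8778 = 14.8692 ≈ 14.869
Degrees of freedom = 3 − 1 = 2; critical value at α = 0.05 is 5.991.
Since 14.869 > 5.991, we reject the null hypothesis — the data do not fit the 1:2:1 ratio.

14.869; not consistent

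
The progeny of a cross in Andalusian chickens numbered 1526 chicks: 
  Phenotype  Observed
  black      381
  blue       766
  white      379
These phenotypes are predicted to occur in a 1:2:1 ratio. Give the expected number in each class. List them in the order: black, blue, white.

The 1:2:1 ratio has 4 parts, so with N = 1526 the expected counts are:
  black: 1526 × 1/4 = 381.5
  blue: 1526 × 2/4 = 763
  white: 1526 × 1/4 = 381.5

381.5, 763, 381.5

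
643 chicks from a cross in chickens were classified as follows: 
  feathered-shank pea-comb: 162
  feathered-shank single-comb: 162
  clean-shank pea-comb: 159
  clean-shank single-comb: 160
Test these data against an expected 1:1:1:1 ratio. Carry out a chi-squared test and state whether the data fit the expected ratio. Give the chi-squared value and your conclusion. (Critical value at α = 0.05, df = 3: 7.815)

0.042; consistent

Expected counts for N = 643 under a 1:1:1:1 ratio (total parts = 4):
  feathered-shank pea-comb: 643 × 1/4 = 160.75
  feathered-shank single-comb: 643 × 1/4 = 160.75
  clean-shank pea-comb: 643 × 1/4 = 160.75
  clean-shank single-comb: 643 × 1/4 = 160.75
χ² = Σ (O − E)² / E
  feathered-shank pea-comb: (162 − 160.75)² / 160.75 = 0.0097
  feathered-shank single-comb: (162 − 160.75)² / 160.75 = 0.0097
  clean-shank pea-comb: (159 − 160.75)² / 160.75 = 0.0191
  clean-shank single-comb: (160 − 160.75)² / 160.75 = 0.0035
χ² = 0.0097 + 0.0097 + 0.0191 + 0.0035 = 0.042
Degrees of freedom = 4 − 1 = 3; critical value at α = 0.05 is 7.815.
Since 0.042 < 7.815, we fail to reject the null hypothesis — the data are consistent with the 1:1:1:1 ratio.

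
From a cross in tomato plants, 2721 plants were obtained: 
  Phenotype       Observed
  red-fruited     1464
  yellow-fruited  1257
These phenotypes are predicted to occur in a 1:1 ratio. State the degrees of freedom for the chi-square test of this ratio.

A goodness-of-fit test with 2 phenotype classes has df = 2 − 1 = 1.

1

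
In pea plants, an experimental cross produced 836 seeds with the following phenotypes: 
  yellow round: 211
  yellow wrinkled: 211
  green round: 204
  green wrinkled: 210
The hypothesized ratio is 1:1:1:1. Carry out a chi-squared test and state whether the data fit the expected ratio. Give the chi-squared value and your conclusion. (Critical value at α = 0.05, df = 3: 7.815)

The 1:1:1:1 ratio has 4 parts, so with N = 836 the expected counts are:
  yellow round: 836 × 1/4 = 209
  yellow wrinkled: 836 × 1/4 = 209
  green round: 836 × 1/4 = 209
  green wrinkled: 836 × 1/4 = 209
χ² = Σ (O − E)² / E
  yellow round: (211 − 209)² / 209 = 0.0191
  yellow wrinkled: (211 − 209)² / 209 = 0.0191
  green round: (204 − 209)² / 209 = 0.1196
  green wrinkled: (210 − 209)² / 209 = 0.0048
χ² = 0.0191 + 0.0191 + 0.1196 + 0.0048 = 0.1626 ≈ 0.163
Degrees of freedom = 4 − 1 = 3; critical value at α = 0.05 is 7.815.
Since 0.163 < 7.815, we fail to reject the null hypothesis — the data are consistent with the 1:1:1:1 ratio.

0.163; consistent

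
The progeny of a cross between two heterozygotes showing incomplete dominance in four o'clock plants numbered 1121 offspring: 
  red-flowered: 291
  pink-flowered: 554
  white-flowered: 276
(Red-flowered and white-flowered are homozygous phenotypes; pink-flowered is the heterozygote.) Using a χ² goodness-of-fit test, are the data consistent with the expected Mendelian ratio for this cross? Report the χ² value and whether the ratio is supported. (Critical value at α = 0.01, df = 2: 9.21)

With incomplete dominance, a heterozygote × heterozygote cross gives a 1:2:1 phenotypic ratio.
Under the 1:2:1 hypothesis (Σ ratio = 4, N = 1121):
  red-flowered: 1121 × 1/4 = 280.25
  pink-flowered: 1121 × 2/4 = 560.5
  white-flowered: 1121 × 1/4 = 280.25
χ² = Σ (O − E)² / E
  red-flowered: (291 − 280.25)² / 280.25 = 0.4124
  pink-flowered: (554 − 560.5)² / 560.5 = 0.0754
  white-flowered: (276 − 280.25)² / 280.25 = 0.0645
χ² = 0.4124 + 0.0754 + 0.0645 = 0.5523 ≈ 0.552
Degrees of freedom = 3 − 1 = 2; critical value at α = 0.01 is 9.21.
Since 0.552 < 9.21, we fail to reject the null hypothesis — the data are consistent with the 1:2:1 ratio.

0.552; consistent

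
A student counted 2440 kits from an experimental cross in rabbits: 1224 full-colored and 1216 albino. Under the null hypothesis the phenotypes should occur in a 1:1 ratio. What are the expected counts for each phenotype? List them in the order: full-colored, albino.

Total ratio parts = 2. Expected numbers out of 2440:
  full-colored: 2440 × 1/2 = 1220
  albino: 2440 × 1/2 = 1220

1220, 1220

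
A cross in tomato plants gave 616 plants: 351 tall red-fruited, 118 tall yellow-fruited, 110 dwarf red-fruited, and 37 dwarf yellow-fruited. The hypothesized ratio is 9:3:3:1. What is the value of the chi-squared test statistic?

Under the 9:3:3:1 hypothesis (Σ ratio = 16, N = 616):
  tall red-fruited: 616 × 9/16 = 346.5
  tall yellow-fruited: 616 × 3/16 = 115.5
  dwarf red-fruited: 616 × 3/16 = 115.5
  dwarf yellow-fruited: 616 × 1/16 = 38.5
χ² = Σ (O − E)² / E
  tall red-fruited: (351 − 346.5)² / 346.5 = 0.0584
  tall yellow-fruited: (118 − 115.5)² / 115.5 = 0.0541
  dwarf red-fruited: (110 − 115.5)² / 115.5 = 0.2619
  dwarf yellow-fruited: (37 − 38.5)² / 38.5 = 0.0584
χ² = 0.0584 + 0.0541 + 0.2619 + 0.0584 = 0.4328 ≈ 0.433

0.433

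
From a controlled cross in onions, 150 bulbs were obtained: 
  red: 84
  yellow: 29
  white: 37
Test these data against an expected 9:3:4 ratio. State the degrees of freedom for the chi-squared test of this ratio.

A goodness-of-fit test with 3 phenotype classes has df = 3 − 1 = 2.

2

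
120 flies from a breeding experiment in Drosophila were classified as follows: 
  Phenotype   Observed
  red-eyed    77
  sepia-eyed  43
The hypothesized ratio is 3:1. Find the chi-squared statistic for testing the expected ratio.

7.511

Expected counts for N = 120 under a 3:1 ratio (total parts = 4):
  red-eyed: 120 × 3/4 = 90
  sepia-eyed: 120 × 1/4 = 30
χ² = Σ (O − E)² / E
  red-eyed: (77 − 90)² / 90 = 1.8778
  sepia-eyed: (43 − 30)² / 30 = 5.6333
χ² = 1.8778 + 5.6333 = 7.5111 ≈ 7.511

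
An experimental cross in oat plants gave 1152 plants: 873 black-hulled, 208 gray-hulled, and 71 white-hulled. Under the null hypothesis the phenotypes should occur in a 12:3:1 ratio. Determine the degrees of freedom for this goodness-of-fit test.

A goodness-of-fit test with 3 phenotype classes has df = 3 − 1 = 2.

2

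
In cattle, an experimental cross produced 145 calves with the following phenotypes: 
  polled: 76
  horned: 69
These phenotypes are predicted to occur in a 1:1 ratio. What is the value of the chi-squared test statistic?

Expected counts for N = 145 under a 1:1 ratio (total parts = 2):
  polled: 145 × 1/2 = 72.5
  horned: 145 × 1/2 = 72.5
χ² = Σ (O − E)² / E
  polled: (76 − 72.5)² / 72.5 = 0.1690
  horned: (69 − 72.5)² / 72.5 = 0.1690
χ² = 0.1690 + 0.1690 = 0.338

0.338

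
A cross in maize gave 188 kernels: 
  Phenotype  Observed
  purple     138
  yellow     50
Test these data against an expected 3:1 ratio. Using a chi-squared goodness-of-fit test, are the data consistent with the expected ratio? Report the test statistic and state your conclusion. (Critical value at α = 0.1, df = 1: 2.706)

0.255; consistent

Total ratio parts = 4. Expected numbers out of 188:
  purple: 188 × 3/4 = 141
  yellow: 188 × 1/4 = 47
χ² = Σ (O − E)² / E
  purple: (138 − 141)² / 141 = 0.0638
  yellow: (50 − 47)² / 47 = 0.1915
χ² = 0.0638 + 0.1915 = 0.2553 ≈ 0.255
Degrees of freedom = 2 − 1 = 1; critical value at α = 0.1 is 2.706.
Since 0.255 < 2.706, we fail to reject the null hypothesis — the data are consistent with the 3:1 ratio.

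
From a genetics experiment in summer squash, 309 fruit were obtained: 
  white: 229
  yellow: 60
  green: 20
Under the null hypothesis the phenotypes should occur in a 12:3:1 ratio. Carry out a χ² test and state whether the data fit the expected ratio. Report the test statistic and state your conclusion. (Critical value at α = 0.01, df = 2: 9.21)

Expected counts for N = 309 under a 12:3:1 ratio (total parts = 16):
  white: 309 × 12/16 = 231.75
  yellow: 309 × 3/16 = 57.9375
  green: 309 × 1/16 = 19.3125
χ² = Σ (O − E)² / E
  white: (229 − 231.75)² / 231.75 = 0.0326
  yellow: (60 − 57.9375)² / 57.9375 = 0.0734
  green: (20 − 19.3125)² / 19.3125 = 0.0245
χ² = 0.0326 + 0.0734 + 0.0245 = 0.1305 ≈ 0.131
Degrees of freedom = 3 − 1 = 2; critical value at α = 0.01 is 9.21.
Since 0.131 < 9.21, we fail to reject the null hypothesis — the data are consistent with the 12:3:1 ratio.

0.131; consistent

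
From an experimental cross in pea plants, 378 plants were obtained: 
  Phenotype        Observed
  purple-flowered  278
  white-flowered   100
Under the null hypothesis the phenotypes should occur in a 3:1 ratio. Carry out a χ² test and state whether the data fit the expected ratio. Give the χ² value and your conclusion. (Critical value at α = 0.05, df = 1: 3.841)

Total ratio parts = 4. Expected numbers out of 378:
  purple-flowered: 378 × 3/4 = 283.5
  white-flowered: 378 × 1/4 = 94.5
χ² = Σ (O − E)² / E
  purple-flowered: (278 − 283.5)² / 283.5 = 0.1067
  white-flowered: (100 − 94.5)² / 94.5 = 0.3201
χ² = 0.1067 + 0.3201 = 0.4268 ≈ 0.427
Degrees of freedom = 2 − 1 = 1; critical value at α = 0.05 is 3.841.
Since 0.427 < 3.841, we fail to reject the null hypothesis — the data are consistent with the 3:1 ratio.

0.427; consistent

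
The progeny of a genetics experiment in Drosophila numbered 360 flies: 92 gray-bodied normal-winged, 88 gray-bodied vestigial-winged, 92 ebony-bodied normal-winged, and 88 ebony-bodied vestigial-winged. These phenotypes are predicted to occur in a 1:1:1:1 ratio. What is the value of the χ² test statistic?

The 1:1:1:1 ratio has 4 parts, so with N = 360 the expected counts are:
  gray-bodied normal-winged: 360 × 1/4 = 90
  gray-bodied vestigial-winged: 360 × 1/4 = 90
  ebony-bodied normal-winged: 360 × 1/4 = 90
  ebony-bodied vestigial-winged: 360 × 1/4 = 90
χ² = Σ (O − E)² / E
  gray-bodied normal-winged: (92 − 90)² / 90 = 0.0444
  gray-bodied vestigial-winged: (88 − 90)² / 90 = 0.0444
  ebony-bodied normal-winged: (92 − 90)² / 90 = 0.0444
  ebony-bodied vestigial-winged: (88 − 90)² / 90 = 0.0444
χ² = 0.0444 + 0.0444 + 0.0444 + 0.0444 = 0.1776 ≈ 0.178

0.178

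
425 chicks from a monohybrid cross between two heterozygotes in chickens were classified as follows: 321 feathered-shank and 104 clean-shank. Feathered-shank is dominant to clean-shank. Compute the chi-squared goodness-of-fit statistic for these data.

For a monohybrid cross between heterozygotes with complete dominance, the expected phenotypic ratio is 3:1.
Total ratio parts = 4. Expected numbers out of 425:
  feathered-shank: 425 × 3/4 = 318.75
  clean-shank: 425 × 1/4 = 106.25
χ² = Σ (O − E)² / E
  feathered-shank: (321 − 318.75)² / 318.75 = 0.0159
  clean-shank: (104 − 106.25)² / 106.25 = 0.0476
χ² = 0.0159 + 0.0476 = 0.0635 ≈ 0.064

0.064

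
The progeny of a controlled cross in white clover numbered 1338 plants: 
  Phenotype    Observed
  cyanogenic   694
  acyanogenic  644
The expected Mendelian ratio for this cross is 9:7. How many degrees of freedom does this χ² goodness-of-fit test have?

1

A goodness-of-fit test with 2 phenotype classes has df = 2 − 1 = 1.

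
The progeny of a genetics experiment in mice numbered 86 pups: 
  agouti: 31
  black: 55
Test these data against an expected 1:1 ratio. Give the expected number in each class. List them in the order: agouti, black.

Total ratio parts = 2. Expected numbers out of 86:
  agouti: 86 × 1/2 = 43
  black: 86 × 1/2 = 43

43, 43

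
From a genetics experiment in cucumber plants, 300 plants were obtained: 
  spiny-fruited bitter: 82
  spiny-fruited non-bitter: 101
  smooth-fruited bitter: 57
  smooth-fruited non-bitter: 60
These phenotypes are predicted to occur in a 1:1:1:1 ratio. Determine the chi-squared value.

The 1:1:1:1 ratio has 4 parts, so with N = 300 the expected counts are:
  spiny-fruited bitter: 300 × 1/4 = 75
  spiny-fruited non-bitter: 300 × 1/4 = 75
  smooth-fruited bitter: 300 × 1/4 = 75
  smooth-fruited non-bitter: 300 × 1/4 = 75
χ² = Σ (O − E)² / E
  spiny-fruited bitter: (82 − 75)² / 75 = 0.6533
  spiny-fruited non-bitter: (101 − 75)² / 75 = 9.0133
  smooth-fruited bitter: (57 − 75)² / 75 = 4.3200
  smooth-fruited non-bitter: (60 − 75)² / 75 = 3.0000
χ² = 0.6533 + 9.0133 + 4.3200 + 3.0000 = 16.9866 ≈ 16.987

16.987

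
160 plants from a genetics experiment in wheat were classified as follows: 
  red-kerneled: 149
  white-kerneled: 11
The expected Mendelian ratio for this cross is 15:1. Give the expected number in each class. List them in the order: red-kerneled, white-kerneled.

150, 10

Under the 15:1 hypothesis (Σ ratio = 16, N = 160):
  red-kerneled: 160 × 15/16 = 150
  white-kerneled: 160 × 1/16 = 10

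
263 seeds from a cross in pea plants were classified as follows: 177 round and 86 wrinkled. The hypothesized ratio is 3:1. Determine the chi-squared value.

8.316

Total ratio parts = 4. Expected numbers out of 263:
  round: 263 × 3/4 = 197.25
  wrinkled: 263 × 1/4 = 65.75
χ² = Σ (O − E)² / E
  round: (177 − 197.25)² / 197.25 = 2.0789
  wrinkled: (86 − 65.75)² / 65.75 = 6.2367
χ² = 2.0789 + 6.2367 = 8.3156 ≈ 8.316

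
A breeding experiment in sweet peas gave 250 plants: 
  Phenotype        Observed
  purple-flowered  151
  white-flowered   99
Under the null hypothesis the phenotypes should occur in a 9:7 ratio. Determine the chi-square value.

The 9:7 ratio has 16 parts, so with N = 250 the expected counts are:
  purple-flowered: 250 × 9/16 = 140.625
  white-flowered: 250 × 7/16 = 109.375
χ² = Σ (O − E)² / E
  purple-flowered: (151 − 140.625)² / 140.625 = 0.7654
  white-flowered: (99 − 109.375)² / 109.375 = 0.9841
χ² = 0.7654 + 0.9841 = 1.7495 ≈ 1.750

1.750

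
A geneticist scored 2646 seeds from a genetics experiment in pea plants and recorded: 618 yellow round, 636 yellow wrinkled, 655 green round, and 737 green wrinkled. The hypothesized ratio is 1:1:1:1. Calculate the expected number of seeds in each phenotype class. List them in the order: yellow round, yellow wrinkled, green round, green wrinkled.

661.5, 661.5, 661.5, 661.5

The 1:1:1:1 ratio has 4 parts, so with N = 2646 the expected counts are:
  yellow round: 2646 × 1/4 = 661.5
  yellow wrinkled: 2646 × 1/4 = 661.5
  green round: 2646 × 1/4 = 661.5
  green wrinkled: 2646 × 1/4 = 661.5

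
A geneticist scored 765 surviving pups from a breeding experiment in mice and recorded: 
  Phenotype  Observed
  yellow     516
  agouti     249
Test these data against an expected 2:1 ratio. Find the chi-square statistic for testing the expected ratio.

0.212

Total ratio parts = 3. Expected numbers out of 765:
  yellow: 765 × 2/3 = 510
  agouti: 765 × 1/3 = 255
χ² = Σ (O − E)² / E
  yellow: (516 − 510)² / 510 = 0.0706
  agouti: (249 − 255)² / 255 = 0.1412
χ² = 0.0706 + 0.1412 = 0.2118 ≈ 0.212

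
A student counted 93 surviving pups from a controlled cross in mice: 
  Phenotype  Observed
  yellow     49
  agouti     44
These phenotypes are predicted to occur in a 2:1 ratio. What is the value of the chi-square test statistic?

8.177

Expected counts for N = 93 under a 2:1 ratio (total parts = 3):
  yellow: 93 × 2/3 = 62
  agouti: 93 × 1/3 = 31
χ² = Σ (O − E)² / E
  yellow: (49 − 62)² / 62 = 2.7258
  agouti: (44 − 31)² / 31 = 5.4516
χ² = 2.7258 + 5.4516 = 8.1774 ≈ 8.177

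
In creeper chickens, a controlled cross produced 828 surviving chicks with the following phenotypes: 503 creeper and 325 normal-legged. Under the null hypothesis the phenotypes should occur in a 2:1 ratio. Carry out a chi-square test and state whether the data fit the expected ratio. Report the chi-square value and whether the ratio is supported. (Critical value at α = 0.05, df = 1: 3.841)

The 2:1 ratio has 3 parts, so with N = 828 the expected counts are:
  creeper: 828 × 2/3 = 552
  normal-legged: 828 × 1/3 = 276
χ² = Σ (O − E)² / E
  creeper: (503 − 552)² / 552 = 4.3496
  normal-legged: (325 − 276)² / 276 = 8.6993
χ² = 4.3496 + 8.6993 = 13.0489 ≈ 13.049
Degrees of freedom = 2 − 1 = 1; critical value at α = 0.05 is 3.841.
Since 13.049 > 3.841, we reject the null hypothesis — the data do not fit the 2:1 ratio.

13.049; not consistent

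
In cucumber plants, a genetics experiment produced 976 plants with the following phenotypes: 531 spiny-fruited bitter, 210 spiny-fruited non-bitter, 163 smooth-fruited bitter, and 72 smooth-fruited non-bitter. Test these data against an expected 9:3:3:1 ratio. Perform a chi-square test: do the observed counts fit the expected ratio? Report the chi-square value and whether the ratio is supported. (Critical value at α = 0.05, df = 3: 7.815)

Under the 9:3:3:1 hypothesis (Σ ratio = 16, N = 976):
  spiny-fruited bitter: 976 × 9/16 = 549
  spiny-fruited non-bitter: 976 × 3/16 = 183
  smooth-fruited bitter: 976 × 3/16 = 183
  smooth-fruited non-bitter: 976 × 1/16 = 61
χ² = Σ (O − E)² / E
  spiny-fruited bitter: (531 − 549)² / 549 = 0.5902
  spiny-fruited non-bitter: (210 − 183)² / 183 = 3.9836
  smooth-fruited bitter: (163 − 183)² / 183 = 2.1858
  smooth-fruited non-bitter: (72 − 61)² / 61 = 1.9836
χ² = 0.5902 + 3.9836 + 2.1858 + 1.9836 = 8.7432 ≈ 8.743
Degrees of freedom = 4 − 1 = 3; critical value at α = 0.05 is 7.815.
Since 8.743 > 7.815, we reject the null hypothesis — the data do not fit the 9:3:3:1 ratio.

8.743; not consistent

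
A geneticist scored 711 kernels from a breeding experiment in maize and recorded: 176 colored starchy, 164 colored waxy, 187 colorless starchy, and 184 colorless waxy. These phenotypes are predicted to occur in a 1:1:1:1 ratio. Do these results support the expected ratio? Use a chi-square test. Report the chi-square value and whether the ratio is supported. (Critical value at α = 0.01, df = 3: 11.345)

1.782; consistent

Under the 1:1:1:1 hypothesis (Σ ratio = 4, N = 711):
  colored starchy: 711 × 1/4 = 177.75
  colored waxy: 711 × 1/4 = 177.75
  colorless starchy: 711 × 1/4 = 177.75
  colorless waxy: 711 × 1/4 = 177.75
χ² = Σ (O − E)² / E
  colored starchy: (176 − 177.75)² / 177.75 = 0.0172
  colored waxy: (164 − 177.75)² / 177.75 = 1.0636
  colorless starchy: (187 − 177.75)² / 177.75 = 0.4814
  colorless waxy: (184 − 177.75)² / 177.75 = 0.2198
χ² = 0.0172 + 1.0636 + 0.4814 + 0.2198 = 1.782
Degrees of freedom = 4 − 1 = 3; critical value at α = 0.01 is 11.345.
Since 1.782 < 11.345, we fail to reject the null hypothesis — the data are consistent with the 1:1:1:1 ratio.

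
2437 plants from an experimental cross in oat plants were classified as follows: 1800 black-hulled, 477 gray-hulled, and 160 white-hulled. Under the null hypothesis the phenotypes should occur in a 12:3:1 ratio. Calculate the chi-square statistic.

Total ratio parts = 16. Expected numbers out of 2437:
  black-hulled: 2437 × 12/16 = 1827.75
  gray-hulled: 2437 × 3/16 = 456.9375
  white-hulled: 2437 × 1/16 = 152.3125
χ² = Σ (O − E)² / E
  black-hulled: (1800 − 1827.75)² / 1827.75 = 0.4213
  gray-hulled: (477 − 456.9375)² / 456.9375 = 0.8809
  white-hulled: (160 − 152.3125)² / 152.3125 = 0.3880
χ² = 0.4213 + 0.8809 + 0.3880 = 1.6902 ≈ 1.690

1.690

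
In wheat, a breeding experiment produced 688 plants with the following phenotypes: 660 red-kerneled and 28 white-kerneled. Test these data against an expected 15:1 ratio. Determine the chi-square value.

Expected counts for N = 688 under a 15:1 ratio (total parts = 16):
  red-kerneled: 688 × 15/16 = 645
  white-kerneled: 688 × 1/16 = 43
χ² = Σ (O − E)² / E
  red-kerneled: (660 − 645)² / 645 = 0.3488
  white-kerneled: (28 − 43)² / 43 = 5.2326
χ² = 0.3488 + 5.2326 = 5.5814 ≈ 5.581

5.581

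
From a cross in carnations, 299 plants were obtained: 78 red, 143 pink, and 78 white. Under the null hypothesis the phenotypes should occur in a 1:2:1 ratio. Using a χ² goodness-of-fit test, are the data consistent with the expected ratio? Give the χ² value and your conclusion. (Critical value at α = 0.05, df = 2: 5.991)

0.565; consistent

Expected counts for N = 299 under a 1:2:1 ratio (total parts = 4):
  red: 299 × 1/4 = 74.75
  pink: 299 × 2/4 = 149.5
  white: 299 × 1/4 = 74.75
χ² = Σ (O − E)² / E
  red: (78 − 74.75)² / 74.75 = 0.1413
  pink: (143 − 149.5)² / 149.5 = 0.2826
  white: (78 − 74.75)² / 74.75 = 0.1413
χ² = 0.1413 + 0.2826 + 0.1413 = 0.5652 ≈ 0.565
Degrees of freedom = 3 − 1 = 2; critical value at α = 0.05 is 5.991.
Since 0.565 < 5.991, we fail to reject the null hypothesis — the data are consistent with the 1:2:1 ratio.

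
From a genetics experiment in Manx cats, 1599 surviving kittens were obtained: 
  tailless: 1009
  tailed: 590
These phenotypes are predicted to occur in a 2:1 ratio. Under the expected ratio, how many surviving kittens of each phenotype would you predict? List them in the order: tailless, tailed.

1066, 533

Expected counts for N = 1599 under a 2:1 ratio (total parts = 3):
  tailless: 1599 × 2/3 = 1066
  tailed: 1599 × 1/3 = 533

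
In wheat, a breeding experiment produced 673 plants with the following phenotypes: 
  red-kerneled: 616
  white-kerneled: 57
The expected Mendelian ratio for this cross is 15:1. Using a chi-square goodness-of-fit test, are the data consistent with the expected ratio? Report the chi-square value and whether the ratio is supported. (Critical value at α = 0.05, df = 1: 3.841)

The 15:1 ratio has 16 parts, so with N = 673 the expected counts are:
  red-kerneled: 673 × 15/16 = 630.9375
  white-kerneled: 673 × 1/16 = 42.0625
χ² = Σ (O − E)² / E
  red-kerneled: (616 − 630.9375)² / 630.9375 = 0.3536
  white-kerneled: (57 − 42.0625)² / 42.0625 = 5.3047
χ² = 0.3536 + 5.3047 = 5.6583 ≈ 5.658
Degrees of freedom = 2 − 1 = 1; critical value at α = 0.05 is 3.841.
Since 5.658 > 3.841, we reject the null hypothesis — the data do not fit the 15:1 ratio.

5.658; not consistent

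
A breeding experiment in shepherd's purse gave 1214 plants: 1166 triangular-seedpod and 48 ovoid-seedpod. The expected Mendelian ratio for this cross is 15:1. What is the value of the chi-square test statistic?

Expected counts for N = 1214 under a 15:1 ratio (total parts = 16):
  triangular-seedpod: 1214 × 15/16 = 1138.125
  ovoid-seedpod: 1214 × 1/16 = 75.875
χ² = Σ (O − E)² / E
  triangular-seedpod: (1166 − 1138.125)² / 1138.125 = 0.6827
  ovoid-seedpod: (48 − 75.875)² / 75.875 = 10.2407
χ² = 0.6827 + 10.2407 = 10.9234 ≈ 10.923

10.923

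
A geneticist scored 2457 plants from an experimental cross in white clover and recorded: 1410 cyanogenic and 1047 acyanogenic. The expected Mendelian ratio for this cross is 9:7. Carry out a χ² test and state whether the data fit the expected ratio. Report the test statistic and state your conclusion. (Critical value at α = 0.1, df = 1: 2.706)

The 9:7 ratio has 16 parts, so with N = 2457 the expected counts are:
  cyanogenic: 2457 × 9/16 = 1382.0625
  acyanogenic: 2457 × 7/16 = 1074.9375
χ² = Σ (O − E)² / E
  cyanogenic: (1410 − 1382.0625)² / 1382.0625 = 0.5647
  acyanogenic: (1047 − 1074.9375)² / 1074.9375 = 0.7261
χ² = 0.5647 + 0.7261 = 1.2908 ≈ 1.291
Degrees of freedom = 2 − 1 = 1; critical value at α = 0.1 is 2.706.
Since 1.291 < 2.706, we fail to reject the null hypothesis — the data are consistent with the 9:7 ratio.

1.291; consistent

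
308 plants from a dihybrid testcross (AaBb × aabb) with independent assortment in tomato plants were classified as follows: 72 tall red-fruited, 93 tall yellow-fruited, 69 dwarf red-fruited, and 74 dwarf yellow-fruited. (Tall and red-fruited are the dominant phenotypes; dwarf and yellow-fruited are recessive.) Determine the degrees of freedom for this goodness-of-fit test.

A dihybrid testcross with independent assortment gives a 1:1:1:1 ratio.
A goodness-of-fit test with 4 phenotype classes has df = 4 − 1 = 3.

3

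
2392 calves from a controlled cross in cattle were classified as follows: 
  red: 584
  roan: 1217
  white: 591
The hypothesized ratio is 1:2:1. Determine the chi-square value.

0.778

The 1:2:1 ratio has 4 parts, so with N = 2392 the expected counts are:
  red: 2392 × 1/4 = 598
  roan: 2392 × 2/4 = 1196
  white: 2392 × 1/4 = 598
χ² = Σ (O − E)² / E
  red: (584 − 598)² / 598 = 0.3278
  roan: (1217 − 1196)² / 1196 = 0.3687
  white: (591 − 598)² / 598 = 0.0819
χ² = 0.3278 + 0.3687 + 0.0819 = 0.7784 ≈ 0.778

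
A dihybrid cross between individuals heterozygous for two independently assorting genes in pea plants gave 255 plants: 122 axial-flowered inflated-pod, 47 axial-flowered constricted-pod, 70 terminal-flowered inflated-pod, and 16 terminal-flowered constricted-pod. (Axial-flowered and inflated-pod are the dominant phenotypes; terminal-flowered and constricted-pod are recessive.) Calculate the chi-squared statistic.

A dihybrid F₂ with independent assortment and complete dominance at both loci gives a 9:3:3:1 phenotypic ratio.
Under the 9:3:3:1 hypothesis (Σ ratio = 16, N = 255):
  axial-flowered inflated-pod: 255 × 9/16 = 143.4375
  axial-flowered constricted-pod: 255 × 3/16 = 47.8125
  terminal-flowered inflated-pod: 255 × 3/16 = 47.8125
  terminal-flowered constricted-pod: 255 × 1/16 = 15.9375
χ² = Σ (O − E)² / E
  axial-flowered inflated-pod: (122 − 143.4375)² / 143.4375 = 3.2039
  axial-flowered constricted-pod: (47 − 47.8125)² / 47.8125 = 0.0138
  terminal-flowered inflated-pod: (70 − 47.8125)² / 47.8125 = 10.2962
  terminal-flowered constricted-pod: (16 − 15.9375)² / 15.9375 = 0.0002
χ² = 3.2039 + 0.0138 + 10.2962 + 0.0002 = 13.5141 ≈ 13.514

13.514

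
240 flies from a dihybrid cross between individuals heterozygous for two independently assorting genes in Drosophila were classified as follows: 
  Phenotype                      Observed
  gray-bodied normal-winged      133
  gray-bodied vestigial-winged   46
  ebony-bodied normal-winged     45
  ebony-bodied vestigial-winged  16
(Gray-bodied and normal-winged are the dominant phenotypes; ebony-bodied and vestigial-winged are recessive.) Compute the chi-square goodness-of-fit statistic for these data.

0.119

A dihybrid F₂ with independent assortment and complete dominance at both loci gives a 9:3:3:1 phenotypic ratio.
Total ratio parts = 16. Expected numbers out of 240:
  gray-bodied normal-winged: 240 × 9/16 = 135
  gray-bodied vestigial-winged: 240 × 3/16 = 45
  ebony-bodied normal-winged: 240 × 3/16 = 45
  ebony-bodied vestigial-winged: 240 × 1/16 = 15
χ² = Σ (O − E)² / E
  gray-bodied normal-winged: (133 − 135)² / 135 = 0.0296
  gray-bodied vestigial-winged: (46 − 45)² / 45 = 0.0222
  ebony-bodied normal-winged: (45 − 45)² / 45 = 0.0000
  ebony-bodied vestigial-winged: (16 − 15)² / 15 = 0.0667
χ² = 0.0296 + 0.0222 + 0.0000 + 0.0667 = 0.1185 ≈ 0.119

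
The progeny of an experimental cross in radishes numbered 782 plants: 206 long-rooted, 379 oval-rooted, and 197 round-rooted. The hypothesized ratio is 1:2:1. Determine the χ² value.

0.944

The 1:2:1 ratio has 4 parts, so with N = 782 the expected counts are:
  long-rooted: 782 × 1/4 = 195.5
  oval-rooted: 782 × 2/4 = 391
  round-rooted: 782 × 1/4 = 195.5
χ² = Σ (O − E)² / E
  long-rooted: (206 − 195.5)² / 195.5 = 0.5639
  oval-rooted: (379 − 391)² / 391 = 0.3683
  round-rooted: (197 − 195.5)² / 195.5 = 0.0115
χ² = 0.5639 + 0.3683 + 0.0115 = 0.9437 ≈ 0.944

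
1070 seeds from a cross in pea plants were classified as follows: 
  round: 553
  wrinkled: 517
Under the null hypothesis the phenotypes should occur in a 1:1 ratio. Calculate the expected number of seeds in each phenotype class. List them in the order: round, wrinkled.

535, 535

The 1:1 ratio has 2 parts, so with N = 1070 the expected counts are:
  round: 1070 × 1/2 = 535
  wrinkled: 1070 × 1/2 = 535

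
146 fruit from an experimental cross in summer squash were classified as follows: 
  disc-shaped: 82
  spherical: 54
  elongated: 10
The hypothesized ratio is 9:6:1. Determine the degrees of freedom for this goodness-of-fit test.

A goodness-of-fit test with 3 phenotype classes has df = 3 − 1 = 2.

2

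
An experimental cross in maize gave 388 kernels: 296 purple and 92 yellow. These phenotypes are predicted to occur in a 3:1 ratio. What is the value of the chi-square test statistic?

0.344

Expected counts for N = 388 under a 3:1 ratio (total parts = 4):
  purple: 388 × 3/4 = 291
  yellow: 388 × 1/4 = 97
χ² = Σ (O − E)² / E
  purple: (296 − 291)² / 291 = 0.0859
  yellow: (92 − 97)² / 97 = 0.2577
χ² = 0.0859 + 0.2577 = 0.3436 ≈ 0.344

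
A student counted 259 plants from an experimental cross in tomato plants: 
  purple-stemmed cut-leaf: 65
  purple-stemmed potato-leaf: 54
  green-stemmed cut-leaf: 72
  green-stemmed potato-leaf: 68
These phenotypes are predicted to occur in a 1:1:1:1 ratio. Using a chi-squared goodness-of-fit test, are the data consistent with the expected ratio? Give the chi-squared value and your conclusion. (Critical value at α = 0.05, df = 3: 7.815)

Total ratio parts = 4. Expected numbers out of 259:
  purple-stemmed cut-leaf: 259 × 1/4 = 64.75
  purple-stemmed potato-leaf: 259 × 1/4 = 64.75
  green-stemmed cut-leaf: 259 × 1/4 = 64.75
  green-stemmed potato-leaf: 259 × 1/4 = 64.75
χ² = Σ (O − E)² / E
  purple-stemmed cut-leaf: (65 − 64.75)² / 64.75 = 0.0010
  purple-stemmed potato-leaf: (54 − 64.75)² / 64.75 = 1.7847
  green-stemmed cut-leaf: (72 − 64.75)² / 64.75 = 0.8118
  green-stemmed potato-leaf: (68 − 64.75)² / 64.75 = 0.1631
χ² = 0.0010 + 1.7847 + 0.8118 + 0.1631 = 2.7606 ≈ 2.761
Degrees of freedom = 4 − 1 = 3; critical value at α = 0.05 is 7.815.
Since 2.761 < 7.815, we fail to reject the null hypothesis — the data are consistent with the 1:1:1:1 ratio.

2.761; consistent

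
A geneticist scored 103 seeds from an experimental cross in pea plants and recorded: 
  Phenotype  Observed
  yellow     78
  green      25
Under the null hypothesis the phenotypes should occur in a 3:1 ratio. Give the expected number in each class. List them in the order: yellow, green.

Expected counts for N = 103 under a 3:1 ratio (total parts = 4):
  yellow: 103 × 3/4 = 77.25
  green: 103 × 1/4 = 25.75

77.25, 25.75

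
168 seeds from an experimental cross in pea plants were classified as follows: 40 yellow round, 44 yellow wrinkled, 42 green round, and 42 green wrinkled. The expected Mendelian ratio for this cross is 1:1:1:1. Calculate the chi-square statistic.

0.190

Expected counts for N = 168 under a 1:1:1:1 ratio (total parts = 4):
  yellow round: 168 × 1/4 = 42
  yellow wrinkled: 168 × 1/4 = 42
  green round: 168 × 1/4 = 42
  green wrinkled: 168 × 1/4 = 42
χ² = Σ (O − E)² / E
  yellow round: (40 − 42)² / 42 = 0.0952
  yellow wrinkled: (44 − 42)² / 42 = 0.0952
  green round: (42 − 42)² / 42 = 0.0000
  green wrinkled: (42 − 42)² / 42 = 0.0000
χ² = 0.0952 + 0.0952 + 0.0000 + 0.0000 = 0.1904 ≈ 0.190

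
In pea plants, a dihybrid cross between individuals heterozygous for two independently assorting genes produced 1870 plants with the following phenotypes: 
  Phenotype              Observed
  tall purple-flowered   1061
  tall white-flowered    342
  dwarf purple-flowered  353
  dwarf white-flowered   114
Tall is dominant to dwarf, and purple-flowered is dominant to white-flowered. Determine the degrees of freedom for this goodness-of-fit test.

3

A dihybrid F₂ with independent assortment and complete dominance at both loci gives a 9:3:3:1 phenotypic ratio.
A goodness-of-fit test with 4 phenotype classes has df = 4 − 1 = 3.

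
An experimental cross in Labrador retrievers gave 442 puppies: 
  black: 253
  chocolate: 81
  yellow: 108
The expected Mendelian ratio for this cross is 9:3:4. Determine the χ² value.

0.176

Expected counts for N = 442 under a 9:3:4 ratio (total parts = 16):
  black: 442 × 9/16 = 248.625
  chocolate: 442 × 3/16 = 82.875
  yellow: 442 × 4/16 = 110.5
χ² = Σ (O − E)² / E
  black: (253 − 248.625)² / 248.625 = 0.0770
  chocolate: (81 − 82.875)² / 82.875 = 0.0424
  yellow: (108 − 110.5)² / 110.5 = 0.0566
χ² = 0.0770 + 0.0424 + 0.0566 = 0.176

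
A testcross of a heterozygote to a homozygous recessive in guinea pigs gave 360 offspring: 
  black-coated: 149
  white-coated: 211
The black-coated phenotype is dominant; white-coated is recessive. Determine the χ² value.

10.678

A testcross of a heterozygote (Aa × aa) gives a 1:1 phenotypic ratio.
The 1:1 ratio has 2 parts, so with N = 360 the expected counts are:
  black-coated: 360 × 1/2 = 180
  white-coated: 360 × 1/2 = 180
χ² = Σ (O − E)² / E
  black-coated: (149 − 180)² / 180 = 5.3389
  white-coated: (211 − 180)² / 180 = 5.3389
χ² = 5.3389 + 5.3389 = 10.6778 ≈ 10.678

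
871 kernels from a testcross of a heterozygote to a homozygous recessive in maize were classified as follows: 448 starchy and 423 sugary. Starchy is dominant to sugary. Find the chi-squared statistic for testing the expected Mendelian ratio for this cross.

A testcross of a heterozygote (Aa × aa) gives a 1:1 phenotypic ratio.
The 1:1 ratio has 2 parts, so with N = 871 the expected counts are:
  starchy: 871 × 1/2 = 435.5
  sugary: 871 × 1/2 = 435.5
χ² = Σ (O − E)² / E
  starchy: (448 − 435.5)² / 435.5 = 0.3588
  sugary: (423 − 435.5)² / 435.5 = 0.3588
χ² = 0.3588 + 0.3588 = 0.7176 ≈ 0.718

0.718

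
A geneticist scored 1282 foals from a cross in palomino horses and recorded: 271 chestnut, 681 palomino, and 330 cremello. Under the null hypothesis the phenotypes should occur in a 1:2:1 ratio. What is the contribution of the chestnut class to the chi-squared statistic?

7.645

Expected counts for N = 1282 under a 1:2:1 ratio (total parts = 4):
  chestnut: 1282 × 1/4 = 320.5
  palomino: 1282 × 2/4 = 641
  cremello: 1282 × 1/4 = 320.5
Contribution of chestnut: (271 − 320.5)² / 320.5 = 7.6451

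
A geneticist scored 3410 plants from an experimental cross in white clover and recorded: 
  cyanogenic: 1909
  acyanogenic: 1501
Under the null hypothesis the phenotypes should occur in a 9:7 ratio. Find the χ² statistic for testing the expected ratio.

Expected counts for N = 3410 under a 9:7 ratio (total parts = 16):
  cyanogenic: 3410 × 9/16 = 1918.125
  acyanogenic: 3410 × 7/16 = 1491.875
χ² = Σ (O − E)² / E
  cyanogenic: (1909 − 1918.125)² / 1918.125 = 0.0434
  acyanogenic: (1501 − 1491.875)² / 1491.875 = 0.0558
χ² = 0.0434 + 0.0558 = 0.0992 ≈ 0.099

0.099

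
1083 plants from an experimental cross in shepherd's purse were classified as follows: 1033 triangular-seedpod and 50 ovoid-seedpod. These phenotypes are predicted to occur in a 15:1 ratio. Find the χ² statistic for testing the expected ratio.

4.930

Total ratio parts = 16. Expected numbers out of 1083:
  triangular-seedpod: 1083 × 15/16 = 1015.3125
  ovoid-seedpod: 1083 × 1/16 = 67.6875
χ² = Σ (O − E)² / E
  triangular-seedpod: (1033 − 1015.3125)² / 1015.3125 = 0.3081
  ovoid-seedpod: (50 − 67.6875)² / 67.6875 = 4.6219
χ² = 0.3081 + 4.6219 = 4.930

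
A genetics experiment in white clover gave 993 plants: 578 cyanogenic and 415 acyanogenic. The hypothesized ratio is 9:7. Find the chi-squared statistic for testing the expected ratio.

Total ratio parts = 16. Expected numbers out of 993:
  cyanogenic: 993 × 9/16 = 558.5625
  acyanogenic: 993 × 7/16 = 434.4375
χ² = Σ (O − E)² / E
  cyanogenic: (578 − 558.5625)² / 558.5625 = 0.6764
  acyanogenic: (415 − 434.4375)² / 434.4375 = 0.8697
χ² = 0.6764 + 0.8697 = 1.5461 ≈ 1.546

1.546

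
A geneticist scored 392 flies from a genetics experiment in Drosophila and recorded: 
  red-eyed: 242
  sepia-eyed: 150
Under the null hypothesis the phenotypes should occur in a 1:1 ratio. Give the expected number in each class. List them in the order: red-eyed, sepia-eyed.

Total ratio parts = 2. Expected numbers out of 392:
  red-eyed: 392 × 1/2 = 196
  sepia-eyed: 392 × 1/2 = 196

196, 196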